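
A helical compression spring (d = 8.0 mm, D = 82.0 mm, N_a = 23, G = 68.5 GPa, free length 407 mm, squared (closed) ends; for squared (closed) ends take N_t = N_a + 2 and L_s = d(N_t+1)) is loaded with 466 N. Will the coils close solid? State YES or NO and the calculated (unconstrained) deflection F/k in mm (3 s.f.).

NO, δ = 168 mm

k = Gd⁴/(8D³N_a) = (68.5×10³)(8.0⁴)/(8·82.0³·23) = 2.7656 N/mm
N_t = 25; L_s = 8.0·26 = 208 mm; δ_solid = L₀ − L_s = 407 − 208 = 199 mm
δ = F/k = 466/2.7656 = 168.5 mm
δ < δ_solid → spring does not go solid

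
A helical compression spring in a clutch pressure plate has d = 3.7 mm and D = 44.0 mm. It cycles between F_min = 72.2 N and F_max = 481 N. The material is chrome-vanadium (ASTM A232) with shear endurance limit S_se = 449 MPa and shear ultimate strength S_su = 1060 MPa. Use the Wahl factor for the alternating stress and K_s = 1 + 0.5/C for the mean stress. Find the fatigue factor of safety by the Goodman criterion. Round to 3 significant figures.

C = D/d = 44.0/3.7 = 11.8919; K_W = (4C−1)/(4C−4)+0.615/C = 1.1206; K_s = 1+0.5/C = 1.0420
F_a = (F_max−F_min)/2 = 204.4 N; F_m = (F_max+F_min)/2 = 276.6 N
τ_a = K_W·8F_aD/(πd³) = 1.1206 × 452.14 = 506.65 MPa
τ_m = K_s·8F_mD/(πd³) = 1.0420 × 611.84 = 637.57 MPa
Goodman: 1/n_f = τ_a/S_se + τ_m/S_su = 506.65/449 + 637.57/1060 = 1.12840 + 0.60148 = 1.7299
n_f = 1/1.7299 = 0.5781

0.578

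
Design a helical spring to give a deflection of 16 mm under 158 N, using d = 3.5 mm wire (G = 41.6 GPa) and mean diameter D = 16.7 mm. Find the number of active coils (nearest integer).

Required rate k = F/δ = 158/16 = 9.875 N/mm
N_a = Gd⁴/(8D³k) = (41.6×10³ × 3.5⁴)/(8 × 16.7³ × 9.875)
    = 6.2426e+06 / 367940 = 16.97 → 17 coils

17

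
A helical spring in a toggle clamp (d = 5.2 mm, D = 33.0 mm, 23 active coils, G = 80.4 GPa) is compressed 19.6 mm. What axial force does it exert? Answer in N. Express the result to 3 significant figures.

174 N

k = Gd⁴/(8D³N_a) = (80.4×10³)(5.2⁴)/(8·33.0³·23) = 8.8902 N/mm
F = k·δ = 8.8902 × 19.6 = 174.25 N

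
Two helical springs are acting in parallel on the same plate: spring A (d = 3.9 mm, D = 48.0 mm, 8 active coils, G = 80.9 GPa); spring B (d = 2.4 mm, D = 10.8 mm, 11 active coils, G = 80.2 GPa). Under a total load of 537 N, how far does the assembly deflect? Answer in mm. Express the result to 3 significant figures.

k_A = Gd⁴/(8D³N_a) = (80.9×10³)(3.9⁴)/(8·48.0³·8) = 2.6443 N/mm
k_B = Gd⁴/(8D³N_a) = (80.2×10³)(2.4⁴)/(8·10.8³·11) = 24.003 N/mm
Parallel: k_eq = 2.6443 + 24.003 = 26.647 N/mm
δ = F/k_eq = 537/26.647 = 20.152 mm

20.2 mm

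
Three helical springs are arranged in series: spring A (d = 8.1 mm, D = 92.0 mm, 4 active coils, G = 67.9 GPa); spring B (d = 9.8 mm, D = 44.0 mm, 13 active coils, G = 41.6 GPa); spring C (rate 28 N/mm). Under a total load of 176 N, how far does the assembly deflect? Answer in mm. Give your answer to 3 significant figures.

25.4 mm

k_A = Gd⁴/(8D³N_a) = (67.9×10³)(8.1⁴)/(8·92.0³·4) = 11.73 N/mm
k_B = Gd⁴/(8D³N_a) = (41.6×10³)(9.8⁴)/(8·44.0³·13) = 43.312 N/mm
Series: 1/k_eq = 1/11.73 + 1/43.312 + 1/28 = 0.14405; k_eq = 6.9418 N/mm
δ = F/k_eq = 176/6.9418 = 25.354 mm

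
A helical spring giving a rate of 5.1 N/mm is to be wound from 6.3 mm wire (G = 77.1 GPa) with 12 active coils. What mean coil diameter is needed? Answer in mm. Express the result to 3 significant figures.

62.8 mm

D = (Gd⁴/(8N_a·k))^(1/3) = (77.1×10³·6.3⁴/(8·12·5.1))^(1/3)
  = (248071)^(1/3) = 62.8336 mm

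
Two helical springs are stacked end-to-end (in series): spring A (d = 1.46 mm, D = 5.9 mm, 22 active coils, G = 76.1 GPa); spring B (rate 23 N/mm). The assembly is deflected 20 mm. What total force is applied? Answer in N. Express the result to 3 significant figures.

k_A = Gd⁴/(8D³N_a) = (76.1×10³)(1.46⁴)/(8·5.9³·22) = 9.5659 N/mm
Series: 1/k_eq = 1/9.5659 + 1/23 = 0.14802; k_eq = 6.756 N/mm
F = k_eq·δ = 6.756·20 = 135.12 N

135 N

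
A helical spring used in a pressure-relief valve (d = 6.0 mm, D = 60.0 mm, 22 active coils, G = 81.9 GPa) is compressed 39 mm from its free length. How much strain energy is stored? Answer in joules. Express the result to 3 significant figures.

2.12 J

k = Gd⁴/(8D³N_a) = (81.9×10³)(6.0⁴)/(8·60.0³·22) = 2.792 N/mm
U = ½kδ² = 0.5 × 2.792 × 39² = 2123.4 N·mm = 2.1234 J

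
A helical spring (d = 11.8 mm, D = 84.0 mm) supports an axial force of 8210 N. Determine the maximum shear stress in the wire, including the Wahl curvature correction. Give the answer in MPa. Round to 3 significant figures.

1290 MPa

Spring index C = D/d = 84.0/11.8 = 7.1186
K_W = (4C−1)/(4C−4) + 0.615/C = 27.475/24.475 + 0.0864 = 1.2090
τ₀ = 8FD/(πd³) = 8·8210·84.0/(π·11.8³) = 5.51712e+06/5161.7 = 1068.8 MPa
τ_max = K·τ₀ = 1.2090 × 1068.8 = 1292.2 MPa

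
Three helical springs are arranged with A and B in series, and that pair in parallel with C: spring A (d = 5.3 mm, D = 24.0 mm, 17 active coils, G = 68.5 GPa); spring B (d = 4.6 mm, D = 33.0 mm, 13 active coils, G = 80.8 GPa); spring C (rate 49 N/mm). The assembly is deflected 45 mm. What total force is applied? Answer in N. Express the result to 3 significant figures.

2530 N

k_A = Gd⁴/(8D³N_a) = (68.5×10³)(5.3⁴)/(8·24.0³·17) = 28.749 N/mm
k_B = Gd⁴/(8D³N_a) = (80.8×10³)(4.6⁴)/(8·33.0³·13) = 9.6798 N/mm
Springs A,B series: k_AB = 1/(1/28.749+1/9.6798) = 7.2416 N/mm; parallel with C: k_eq = 7.2416+49 = 56.242 N/mm
F = k_eq·δ = 56.242·45 = 2530.9 N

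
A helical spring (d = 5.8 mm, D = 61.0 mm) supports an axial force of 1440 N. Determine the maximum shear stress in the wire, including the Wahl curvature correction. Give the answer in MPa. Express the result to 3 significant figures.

1300 MPa

Spring index C = D/d = 61.0/5.8 = 10.5172
K_W = (4C−1)/(4C−4) + 0.615/C = 41.069/38.069 + 0.0585 = 1.1373
τ₀ = 8FD/(πd³) = 8·1440·61.0/(π·5.8³) = 702720/612.96 = 1146.4 MPa
τ_max = K·τ₀ = 1.1373 × 1146.4 = 1303.8 MPa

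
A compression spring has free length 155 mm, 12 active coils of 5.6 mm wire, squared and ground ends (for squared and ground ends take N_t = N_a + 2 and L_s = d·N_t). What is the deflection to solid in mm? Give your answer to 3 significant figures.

76.6 mm

N_t = 14; L_s = 5.6·14 = 78.4 mm
δ_solid = L₀ − L_s = 155 − 78.4 = 76.6 mm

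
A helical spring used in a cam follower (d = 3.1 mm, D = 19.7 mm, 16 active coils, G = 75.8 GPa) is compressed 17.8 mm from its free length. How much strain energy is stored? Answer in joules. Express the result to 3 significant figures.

k = Gd⁴/(8D³N_a) = (75.8×10³)(3.1⁴)/(8·19.7³·16) = 7.1533 N/mm
U = ½kδ² = 0.5 × 7.1533 × 17.8² = 1133.2 N·mm = 1.1332 J

1.13 J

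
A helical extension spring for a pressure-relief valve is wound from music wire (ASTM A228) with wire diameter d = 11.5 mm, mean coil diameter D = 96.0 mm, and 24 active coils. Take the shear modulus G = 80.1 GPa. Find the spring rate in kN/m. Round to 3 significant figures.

8.25 kN/m

k = Gd⁴/(8D³N_a) = (80.1×10³ × 11.5⁴) / (8 × 96.0³ × 24)
  = 1.40095e+09 / 1.69869e+08 = 8.2472 N/mm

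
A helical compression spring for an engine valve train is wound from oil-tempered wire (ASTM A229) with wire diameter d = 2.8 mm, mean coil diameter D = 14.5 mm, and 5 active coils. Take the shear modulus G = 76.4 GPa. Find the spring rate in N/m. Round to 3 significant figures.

38500 N/m

k = Gd⁴/(8D³N_a) = (76.4×10³ × 2.8⁴) / (8 × 14.5³ × 5)
  = 4.69597e+06 / 121945 = 38.509 N/mm = 38509 N/m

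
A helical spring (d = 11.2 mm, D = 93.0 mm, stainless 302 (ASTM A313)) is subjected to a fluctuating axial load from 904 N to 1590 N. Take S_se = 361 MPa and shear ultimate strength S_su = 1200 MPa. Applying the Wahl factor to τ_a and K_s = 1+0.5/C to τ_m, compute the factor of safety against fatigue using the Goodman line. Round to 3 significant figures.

C = D/d = 93.0/11.2 = 8.3036; K_W = (4C−1)/(4C−4)+0.615/C = 1.1768; K_s = 1+0.5/C = 1.0602
F_a = (F_max−F_min)/2 = 343 N; F_m = (F_max+F_min)/2 = 1247 N
τ_a = K_W·8F_aD/(πd³) = 1.1768 × 57.818 = 68.038 MPa
τ_m = K_s·8F_mD/(πd³) = 1.0602 × 210.2 = 222.86 MPa
Goodman: 1/n_f = τ_a/S_se + τ_m/S_su = 68.038/361 + 222.86/1200 = 0.18847 + 0.18572 = 0.37419
n_f = 1/0.37419 = 2.672

2.67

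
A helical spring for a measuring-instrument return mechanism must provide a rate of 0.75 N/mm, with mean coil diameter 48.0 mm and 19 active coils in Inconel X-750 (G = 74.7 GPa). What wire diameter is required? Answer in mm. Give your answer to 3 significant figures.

3.60 mm

d = (8D³N_a·k / G)^(1/4) = (8·48.0³·19·0.75 / (74.7×10³))^0.25
  = (168.77)^0.25 = 3.6044 mm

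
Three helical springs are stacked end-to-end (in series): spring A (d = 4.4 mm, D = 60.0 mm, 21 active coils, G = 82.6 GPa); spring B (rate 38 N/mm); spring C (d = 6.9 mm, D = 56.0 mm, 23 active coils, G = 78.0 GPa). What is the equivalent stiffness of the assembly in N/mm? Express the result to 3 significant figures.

0.724 N/mm

k_A = Gd⁴/(8D³N_a) = (82.6×10³)(4.4⁴)/(8·60.0³·21) = 0.85315 N/mm
k_C = Gd⁴/(8D³N_a) = (78.0×10³)(6.9⁴)/(8·56.0³·23) = 5.4715 N/mm
Series: 1/k_eq = 1/0.85315 + 1/38 + 1/5.4715 = 1.3812; k_eq = 0.72401 N/mm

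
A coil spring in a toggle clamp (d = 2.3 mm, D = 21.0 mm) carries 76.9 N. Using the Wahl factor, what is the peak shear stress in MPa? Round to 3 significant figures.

392 MPa

Spring index C = D/d = 21.0/2.3 = 9.1304
K_W = (4C−1)/(4C−4) + 0.615/C = 35.522/32.522 + 0.0674 = 1.1596
τ₀ = 8FD/(πd³) = 8·76.9·21.0/(π·2.3³) = 12919.2/38.224 = 337.99 MPa
τ_max = K·τ₀ = 1.1596 × 337.99 = 391.93 MPa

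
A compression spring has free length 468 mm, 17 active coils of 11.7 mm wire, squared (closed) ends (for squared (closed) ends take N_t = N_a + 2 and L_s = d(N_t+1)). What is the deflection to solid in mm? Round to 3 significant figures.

234 mm

N_t = 19; L_s = 11.7·20 = 234 mm
δ_solid = L₀ − L_s = 468 − 234 = 234 mm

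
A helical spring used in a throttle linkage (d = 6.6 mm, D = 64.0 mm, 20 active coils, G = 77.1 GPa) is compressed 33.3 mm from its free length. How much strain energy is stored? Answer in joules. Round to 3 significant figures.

k = Gd⁴/(8D³N_a) = (77.1×10³)(6.6⁴)/(8·64.0³·20) = 3.4879 N/mm
U = ½kδ² = 0.5 × 3.4879 × 33.3² = 1933.9 N·mm = 1.9339 J

1.93 J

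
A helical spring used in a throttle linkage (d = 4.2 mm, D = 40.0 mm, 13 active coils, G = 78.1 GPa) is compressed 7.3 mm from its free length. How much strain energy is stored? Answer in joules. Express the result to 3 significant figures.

0.0973 J

k = Gd⁴/(8D³N_a) = (78.1×10³)(4.2⁴)/(8·40.0³·13) = 3.6512 N/mm
U = ½kδ² = 0.5 × 3.6512 × 7.3² = 97.286 N·mm = 0.097286 J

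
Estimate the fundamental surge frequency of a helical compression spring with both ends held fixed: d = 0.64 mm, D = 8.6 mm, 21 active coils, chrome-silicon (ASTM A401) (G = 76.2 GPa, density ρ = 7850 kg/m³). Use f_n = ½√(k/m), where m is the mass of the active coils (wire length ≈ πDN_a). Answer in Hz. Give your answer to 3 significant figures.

k = Gd⁴/(8D³N_a) = (76.2×10³)(0.64⁴)/(8·8.6³·21) = 0.11964 N/mm = 119.64 N/m
Wire length L = πDN_a = π·8.6·21 = 567.37 mm
m = ρ·(πd²/4)·L = 7850 × 0.3217×10⁻⁶ m² × 0.56737 m = 0.0014328 kg
f_n = ½√(k/m) = 0.5·√(119.64/0.0014328) = 0.5·√(83499) = 144.48 Hz

144 Hz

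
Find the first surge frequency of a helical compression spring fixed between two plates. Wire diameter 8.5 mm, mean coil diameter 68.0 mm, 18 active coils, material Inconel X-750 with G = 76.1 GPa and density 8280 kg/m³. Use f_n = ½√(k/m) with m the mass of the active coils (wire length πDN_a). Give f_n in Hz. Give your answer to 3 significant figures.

k = Gd⁴/(8D³N_a) = (76.1×10³)(8.5⁴)/(8·68.0³·18) = 8.7735 N/mm = 8773.5 N/m
Wire length L = πDN_a = π·68.0·18 = 3845.3 mm
m = ρ·(πd²/4)·L = 8280 × 56.745×10⁻⁶ m² × 3.8453 m = 1.8067 kg
f_n = ½√(k/m) = 0.5·√(8773.5/1.8067) = 0.5·√(4856) = 34.843 Hz

34.8 Hz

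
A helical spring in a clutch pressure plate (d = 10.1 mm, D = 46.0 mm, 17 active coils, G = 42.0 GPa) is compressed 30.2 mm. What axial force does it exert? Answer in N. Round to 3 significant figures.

997 N

k = Gd⁴/(8D³N_a) = (42.0×10³)(10.1⁴)/(8·46.0³·17) = 33.016 N/mm
F = k·δ = 33.016 × 30.2 = 997.08 N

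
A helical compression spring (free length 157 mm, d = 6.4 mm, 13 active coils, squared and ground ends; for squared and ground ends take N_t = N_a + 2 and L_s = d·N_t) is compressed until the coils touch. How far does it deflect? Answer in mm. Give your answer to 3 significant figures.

N_t = 15; L_s = 6.4·15 = 96 mm
δ_solid = L₀ − L_s = 157 − 96 = 61 mm

61.0 mm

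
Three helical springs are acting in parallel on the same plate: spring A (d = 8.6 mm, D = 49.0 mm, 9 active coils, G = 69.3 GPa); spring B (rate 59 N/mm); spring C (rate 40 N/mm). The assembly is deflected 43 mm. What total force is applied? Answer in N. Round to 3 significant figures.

6180 N

k_A = Gd⁴/(8D³N_a) = (69.3×10³)(8.6⁴)/(8·49.0³·9) = 44.751 N/mm
Parallel: k_eq = 44.751 + 59 + 40 = 143.75 N/mm
F = k_eq·δ = 143.75·43 = 6181.3 N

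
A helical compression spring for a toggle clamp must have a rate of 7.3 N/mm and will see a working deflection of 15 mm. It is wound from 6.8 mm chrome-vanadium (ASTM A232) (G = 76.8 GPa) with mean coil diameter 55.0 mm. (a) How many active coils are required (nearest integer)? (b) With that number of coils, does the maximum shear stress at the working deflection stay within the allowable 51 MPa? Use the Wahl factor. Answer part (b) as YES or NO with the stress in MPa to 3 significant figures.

(a) 17 coils; (b) NO, τ_max = 57.3 MPa

N_a = Gd⁴/(8D³k) = (76.8×10³)(6.8⁴)/(8·55.0³·7.3) = 16.9 → N_a = 17
Actual rate k = Gd⁴/(8D³·17) = 7.2572 N/mm
Working load F = kδ = 7.2572·15 = 108.86 N
C = 55.0/6.8 = 8.0882; K_W = (4C−1)/(4C−4)+0.615/C = 1.1818
τ_max = K_W·8FD/(πd³) = 1.1818·48.488 = 57.306 MPa
τ_max > 51 MPa → exceeds allowable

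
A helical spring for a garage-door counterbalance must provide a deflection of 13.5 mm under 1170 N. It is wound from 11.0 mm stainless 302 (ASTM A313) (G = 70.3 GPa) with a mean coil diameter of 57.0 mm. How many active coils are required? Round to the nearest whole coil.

Required rate k = F/δ = 1170/13.5 = 86.667 N/mm
N_a = Gd⁴/(8D³k) = (70.3×10³ × 11.0⁴)/(8 × 57.0³ × 86.667)
    = 1.02926e+09 / 1.284e+08 = 8.016 → 8 coils

8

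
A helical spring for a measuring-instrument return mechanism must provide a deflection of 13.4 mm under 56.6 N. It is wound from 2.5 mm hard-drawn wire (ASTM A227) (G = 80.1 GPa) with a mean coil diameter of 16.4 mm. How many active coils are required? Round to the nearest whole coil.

Required rate k = F/δ = 56.6/13.4 = 4.2239 N/mm
N_a = Gd⁴/(8D³k) = (80.1×10³ × 2.5⁴)/(8 × 16.4³ × 4.2239)
    = 3.12891e+06 / 149050 = 20.99 → 21 coils

21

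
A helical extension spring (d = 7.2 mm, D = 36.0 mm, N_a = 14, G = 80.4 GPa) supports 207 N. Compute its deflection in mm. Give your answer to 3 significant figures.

5.01 mm

k = Gd⁴/(8D³N_a) = (80.4×10³)(7.2⁴)/(8·36.0³·14) = 41.349 N/mm
δ = F/k = 207 / 41.349 = 5.0062 mm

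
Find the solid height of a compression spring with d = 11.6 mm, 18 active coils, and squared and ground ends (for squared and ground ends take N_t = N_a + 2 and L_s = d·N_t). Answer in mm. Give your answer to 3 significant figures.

232 mm

squared and ground ends: N_t = N_a + 2 = 18 + 2 = 20
L_s = d·N_t = 11.6 × 20 = 232 mm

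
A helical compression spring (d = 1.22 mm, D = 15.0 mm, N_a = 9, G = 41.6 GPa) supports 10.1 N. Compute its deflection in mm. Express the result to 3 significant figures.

k = Gd⁴/(8D³N_a) = (41.6×10³)(1.22⁴)/(8·15.0³·9) = 0.37925 N/mm
δ = F/k = 10.1 / 0.37925 = 26.631 mm

26.6 mm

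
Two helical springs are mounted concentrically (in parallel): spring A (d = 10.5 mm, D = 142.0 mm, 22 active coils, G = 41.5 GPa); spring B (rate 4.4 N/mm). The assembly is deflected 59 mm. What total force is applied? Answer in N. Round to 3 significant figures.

319 N

k_A = Gd⁴/(8D³N_a) = (41.5×10³)(10.5⁴)/(8·142.0³·22) = 1.001 N/mm
Parallel: k_eq = 1.001 + 4.4 = 5.401 N/mm
F = k_eq·δ = 5.401·59 = 318.66 N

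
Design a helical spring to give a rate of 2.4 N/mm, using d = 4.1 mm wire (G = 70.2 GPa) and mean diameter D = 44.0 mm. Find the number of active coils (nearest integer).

12

N_a = Gd⁴/(8D³k) = (70.2×10³ × 4.1⁴)/(8 × 44.0³ × 2.4)
    = 1.98368e+07 / 1.63553e+06 = 12.13 → 12 coils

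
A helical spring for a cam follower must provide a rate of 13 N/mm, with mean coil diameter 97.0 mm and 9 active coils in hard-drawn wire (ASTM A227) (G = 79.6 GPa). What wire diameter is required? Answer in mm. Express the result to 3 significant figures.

d = (8D³N_a·k / G)^(1/4) = (8·97.0³·9·13 / (79.6×10³))^0.25
  = (10732)^0.25 = 10.1782 mm

10.2 mm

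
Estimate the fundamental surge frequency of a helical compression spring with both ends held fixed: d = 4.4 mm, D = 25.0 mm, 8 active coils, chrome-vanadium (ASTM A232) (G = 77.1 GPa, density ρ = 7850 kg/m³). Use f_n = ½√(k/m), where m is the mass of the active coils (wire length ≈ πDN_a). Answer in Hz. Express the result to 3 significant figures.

k = Gd⁴/(8D³N_a) = (77.1×10³)(4.4⁴)/(8·25.0³·8) = 28.898 N/mm = 28898 N/m
Wire length L = πDN_a = π·25.0·8 = 628.32 mm
m = ρ·(πd²/4)·L = 7850 × 15.205×10⁻⁶ m² × 0.62832 m = 0.074997 kg
f_n = ½√(k/m) = 0.5·√(28898/0.074997) = 0.5·√(3.8532e+05) = 310.37 Hz

310 Hz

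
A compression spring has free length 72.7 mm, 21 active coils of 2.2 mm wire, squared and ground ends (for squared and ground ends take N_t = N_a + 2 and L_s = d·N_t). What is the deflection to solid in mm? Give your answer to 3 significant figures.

22.1 mm

N_t = 23; L_s = 2.2·23 = 50.6 mm
δ_solid = L₀ − L_s = 72.7 − 50.6 = 22.1 mm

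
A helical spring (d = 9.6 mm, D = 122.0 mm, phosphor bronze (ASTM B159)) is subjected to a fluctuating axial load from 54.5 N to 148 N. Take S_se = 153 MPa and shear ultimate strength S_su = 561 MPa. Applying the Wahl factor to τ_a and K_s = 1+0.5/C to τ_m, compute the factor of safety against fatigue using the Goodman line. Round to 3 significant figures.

C = D/d = 122.0/9.6 = 12.7083; K_W = (4C−1)/(4C−4)+0.615/C = 1.1125; K_s = 1+0.5/C = 1.0393
F_a = (F_max−F_min)/2 = 46.75 N; F_m = (F_max+F_min)/2 = 101.25 N
τ_a = K_W·8F_aD/(πd³) = 1.1125 × 16.416 = 18.262 MPa
τ_m = K_s·8F_mD/(πd³) = 1.0393 × 35.553 = 36.952 MPa
Goodman: 1/n_f = τ_a/S_se + τ_m/S_su = 18.262/153 + 36.952/561 = 0.11936 + 0.06587 = 0.18523
n_f = 1/0.18523 = 5.399

5.40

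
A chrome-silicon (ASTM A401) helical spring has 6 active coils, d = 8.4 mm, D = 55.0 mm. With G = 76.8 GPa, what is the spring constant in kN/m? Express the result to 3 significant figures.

k = Gd⁴/(8D³N_a) = (76.8×10³ × 8.4⁴) / (8 × 55.0³ × 6)
  = 3.82365e+08 / 7.986e+06 = 47.879 N/mm

47.9 kN/m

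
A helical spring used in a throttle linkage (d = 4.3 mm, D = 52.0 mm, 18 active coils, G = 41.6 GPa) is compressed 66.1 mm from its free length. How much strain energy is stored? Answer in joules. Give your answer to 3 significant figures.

k = Gd⁴/(8D³N_a) = (41.6×10³)(4.3⁴)/(8·52.0³·18) = 0.70242 N/mm
U = ½kδ² = 0.5 × 0.70242 × 66.1² = 1534.5 N·mm = 1.5345 J

1.53 J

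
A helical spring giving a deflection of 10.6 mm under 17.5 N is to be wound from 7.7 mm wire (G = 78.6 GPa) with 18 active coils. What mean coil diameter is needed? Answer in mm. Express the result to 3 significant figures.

Required rate k = F/δ = 17.5/10.6 = 1.6509 N/mm
D = (Gd⁴/(8N_a·k))^(1/3) = (78.6×10³·7.7⁴/(8·18·1.6509))^(1/3)
  = (1.16223e+06)^(1/3) = 105.1389 mm

105 mm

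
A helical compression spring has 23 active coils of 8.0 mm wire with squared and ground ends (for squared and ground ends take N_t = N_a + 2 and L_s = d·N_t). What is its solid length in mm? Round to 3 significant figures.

squared and ground ends: N_t = N_a + 2 = 23 + 2 = 25
L_s = d·N_t = 8.0 × 25 = 200 mm

200 mm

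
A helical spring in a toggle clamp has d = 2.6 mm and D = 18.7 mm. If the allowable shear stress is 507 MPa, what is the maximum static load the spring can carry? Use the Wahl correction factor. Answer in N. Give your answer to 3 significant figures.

C = D/d = 18.7/2.6 = 7.1923
K_W = (4C−1)/(4C−4) + 0.615/C = 27.769/24.769 + 0.0855 = 1.2066
τ_max = K·8FD/(πd³) → F_max = τ_allow·πd³/(8DK)
F_max = 507·π·2.6³/(8·18.7·1.2066) = 27995/180.51 = 155.09 N

155 N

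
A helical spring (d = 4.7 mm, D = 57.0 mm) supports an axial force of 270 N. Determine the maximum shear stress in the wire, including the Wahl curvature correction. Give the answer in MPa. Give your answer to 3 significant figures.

Spring index C = D/d = 57.0/4.7 = 12.1277
K_W = (4C−1)/(4C−4) + 0.615/C = 47.511/44.511 + 0.0507 = 1.1181
τ₀ = 8FD/(πd³) = 8·270·57.0/(π·4.7³) = 123120/326.17 = 377.47 MPa
τ_max = K·τ₀ = 1.1181 × 377.47 = 422.06 MPa

422 MPa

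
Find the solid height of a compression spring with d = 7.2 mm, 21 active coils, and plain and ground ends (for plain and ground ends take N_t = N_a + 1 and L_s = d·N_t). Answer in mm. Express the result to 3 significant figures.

158 mm

plain and ground ends: N_t = N_a + 1 = 21 + 1 = 22
L_s = d·N_t = 7.2 × 22 = 158.4 mm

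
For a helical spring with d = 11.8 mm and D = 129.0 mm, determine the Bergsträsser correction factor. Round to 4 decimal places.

C = D/d = 129.0/11.8 = 10.9322
K_B = (4C+2)/(4C−3) = 45.729/40.729 = 1.1228

1.1228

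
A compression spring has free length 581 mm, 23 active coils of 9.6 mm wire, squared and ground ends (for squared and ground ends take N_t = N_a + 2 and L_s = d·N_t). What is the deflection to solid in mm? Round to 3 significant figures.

N_t = 25; L_s = 9.6·25 = 240 mm
δ_solid = L₀ − L_s = 581 − 240 = 341 mm

341 mm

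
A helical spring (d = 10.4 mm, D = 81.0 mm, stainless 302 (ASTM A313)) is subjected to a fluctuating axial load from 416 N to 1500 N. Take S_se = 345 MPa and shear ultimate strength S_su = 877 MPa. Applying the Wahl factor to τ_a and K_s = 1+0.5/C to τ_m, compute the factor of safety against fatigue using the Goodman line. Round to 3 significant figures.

1.80

C = D/d = 81.0/10.4 = 7.7885; K_W = (4C−1)/(4C−4)+0.615/C = 1.1894; K_s = 1+0.5/C = 1.0642
F_a = (F_max−F_min)/2 = 542 N; F_m = (F_max+F_min)/2 = 958 N
τ_a = K_W·8F_aD/(πd³) = 1.1894 × 99.386 = 118.21 MPa
τ_m = K_s·8F_mD/(πd³) = 1.0642 × 175.67 = 186.94 MPa
Goodman: 1/n_f = τ_a/S_se + τ_m/S_su = 118.21/345 + 186.94/877 = 0.34265 + 0.21316 = 0.55581
n_f = 1/0.55581 = 1.799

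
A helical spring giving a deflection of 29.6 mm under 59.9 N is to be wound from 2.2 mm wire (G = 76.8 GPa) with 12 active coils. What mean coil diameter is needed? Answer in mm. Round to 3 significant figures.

21.0 mm

Required rate k = F/δ = 59.9/29.6 = 2.0236 N/mm
D = (Gd⁴/(8N_a·k))^(1/3) = (76.8×10³·2.2⁴/(8·12·2.0236))^(1/3)
  = (9260.74)^(1/3) = 20.9998 mm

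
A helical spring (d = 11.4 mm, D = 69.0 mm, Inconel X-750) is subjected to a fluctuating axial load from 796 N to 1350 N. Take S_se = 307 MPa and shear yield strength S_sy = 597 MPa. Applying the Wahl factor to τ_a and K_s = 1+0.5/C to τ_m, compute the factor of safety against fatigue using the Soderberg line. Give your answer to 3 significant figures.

C = D/d = 69.0/11.4 = 6.0526; K_W = (4C−1)/(4C−4)+0.615/C = 1.2500; K_s = 1+0.5/C = 1.0826
F_a = (F_max−F_min)/2 = 277 N; F_m = (F_max+F_min)/2 = 1073 N
τ_a = K_W·8F_aD/(πd³) = 1.2500 × 32.851 = 41.066 MPa
τ_m = K_s·8F_mD/(πd³) = 1.0826 × 127.25 = 137.77 MPa
Soderberg: 1/n_f = τ_a/S_se + τ_m/S_sy = 41.066/307 + 137.77/597 = 0.13376 + 0.23077 = 0.36453
n_f = 1/0.36453 = 2.743

2.74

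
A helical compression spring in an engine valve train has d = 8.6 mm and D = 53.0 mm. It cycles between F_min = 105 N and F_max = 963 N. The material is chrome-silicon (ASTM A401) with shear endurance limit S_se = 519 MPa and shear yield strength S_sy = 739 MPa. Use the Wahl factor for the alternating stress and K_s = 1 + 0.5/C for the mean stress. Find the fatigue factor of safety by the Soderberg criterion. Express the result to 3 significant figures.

C = D/d = 53.0/8.6 = 6.1628; K_W = (4C−1)/(4C−4)+0.615/C = 1.2451; K_s = 1+0.5/C = 1.0811
F_a = (F_max−F_min)/2 = 429 N; F_m = (F_max+F_min)/2 = 534 N
τ_a = K_W·8F_aD/(πd³) = 1.2451 × 91.029 = 113.34 MPa
τ_m = K_s·8F_mD/(πd³) = 1.0811 × 113.31 = 122.5 MPa
Soderberg: 1/n_f = τ_a/S_se + τ_m/S_sy = 113.34/519 + 122.5/739 = 0.21837 + 0.16577 = 0.38414
n_f = 1/0.38414 = 2.603

2.60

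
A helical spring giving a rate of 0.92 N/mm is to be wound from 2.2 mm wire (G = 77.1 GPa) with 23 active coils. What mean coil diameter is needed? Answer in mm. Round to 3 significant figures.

22.0 mm

D = (Gd⁴/(8N_a·k))^(1/3) = (77.1×10³·2.2⁴/(8·23·0.92))^(1/3)
  = (10669.4)^(1/3) = 22.0147 mm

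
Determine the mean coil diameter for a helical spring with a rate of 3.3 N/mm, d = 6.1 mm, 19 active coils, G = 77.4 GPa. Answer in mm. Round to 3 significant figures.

59.8 mm

D = (Gd⁴/(8N_a·k))^(1/3) = (77.4×10³·6.1⁴/(8·19·3.3))^(1/3)
  = (213650)^(1/3) = 59.7816 mm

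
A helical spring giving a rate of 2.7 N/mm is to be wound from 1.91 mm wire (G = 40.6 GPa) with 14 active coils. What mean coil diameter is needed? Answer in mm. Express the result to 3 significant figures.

D = (Gd⁴/(8N_a·k))^(1/3) = (40.6×10³·1.91⁴/(8·14·2.7))^(1/3)
  = (1786.81)^(1/3) = 12.1346 mm

12.1 mm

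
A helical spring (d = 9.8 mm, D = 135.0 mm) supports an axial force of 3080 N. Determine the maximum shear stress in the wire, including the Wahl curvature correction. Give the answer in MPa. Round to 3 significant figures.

Spring index C = D/d = 135.0/9.8 = 13.7755
K_W = (4C−1)/(4C−4) + 0.615/C = 54.102/51.102 + 0.0446 = 1.1034
τ₀ = 8FD/(πd³) = 8·3080·135.0/(π·9.8³) = 3.3264e+06/2956.8 = 1125 MPa
τ_max = K·τ₀ = 1.1034 × 1125 = 1241.3 MPa

1240 MPa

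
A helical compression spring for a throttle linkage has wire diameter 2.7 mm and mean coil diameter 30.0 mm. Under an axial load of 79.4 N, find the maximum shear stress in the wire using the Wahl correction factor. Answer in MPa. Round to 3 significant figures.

348 MPa

Spring index C = D/d = 30.0/2.7 = 11.1111
K_W = (4C−1)/(4C−4) + 0.615/C = 43.444/40.444 + 0.0554 = 1.1295
τ₀ = 8FD/(πd³) = 8·79.4·30.0/(π·2.7³) = 19056/61.836 = 308.17 MPa
τ_max = K·τ₀ = 1.1295 × 308.17 = 348.09 MPa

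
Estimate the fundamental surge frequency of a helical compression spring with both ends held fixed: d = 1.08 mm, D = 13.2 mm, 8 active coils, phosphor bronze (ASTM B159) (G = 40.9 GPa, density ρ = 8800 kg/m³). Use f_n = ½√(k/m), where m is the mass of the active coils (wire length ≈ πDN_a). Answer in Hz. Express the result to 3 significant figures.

k = Gd⁴/(8D³N_a) = (40.9×10³)(1.08⁴)/(8·13.2³·8) = 0.37802 N/mm = 378.02 N/m
Wire length L = πDN_a = π·13.2·8 = 331.75 mm
m = ρ·(πd²/4)·L = 8800 × 0.91609×10⁻⁶ m² × 0.33175 m = 0.0026744 kg
f_n = ½√(k/m) = 0.5·√(378.02/0.0026744) = 0.5·√(1.4135e+05) = 187.98 Hz

188 Hz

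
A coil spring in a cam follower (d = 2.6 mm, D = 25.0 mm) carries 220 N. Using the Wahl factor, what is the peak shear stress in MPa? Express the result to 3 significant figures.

Spring index C = D/d = 25.0/2.6 = 9.6154
K_W = (4C−1)/(4C−4) + 0.615/C = 37.462/34.462 + 0.0640 = 1.1510
τ₀ = 8FD/(πd³) = 8·220·25.0/(π·2.6³) = 44000/55.217 = 796.86 MPa
τ_max = K·τ₀ = 1.1510 × 796.86 = 917.2 MPa

917 MPa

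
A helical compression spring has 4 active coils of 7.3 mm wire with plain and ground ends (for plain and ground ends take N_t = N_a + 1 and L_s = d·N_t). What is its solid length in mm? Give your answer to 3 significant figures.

36.5 mm

plain and ground ends: N_t = N_a + 1 = 4 + 1 = 5
L_s = d·N_t = 7.3 × 5 = 36.5 mm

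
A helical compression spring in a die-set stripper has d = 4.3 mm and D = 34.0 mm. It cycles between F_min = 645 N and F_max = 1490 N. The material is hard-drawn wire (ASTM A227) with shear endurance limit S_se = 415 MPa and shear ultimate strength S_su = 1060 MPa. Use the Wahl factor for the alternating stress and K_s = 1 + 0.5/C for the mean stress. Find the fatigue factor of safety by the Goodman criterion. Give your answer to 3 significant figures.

0.403

C = D/d = 34.0/4.3 = 7.9070; K_W = (4C−1)/(4C−4)+0.615/C = 1.1864; K_s = 1+0.5/C = 1.0632
F_a = (F_max−F_min)/2 = 422.5 N; F_m = (F_max+F_min)/2 = 1067.5 N
τ_a = K_W·8F_aD/(πd³) = 1.1864 × 460.09 = 545.83 MPa
τ_m = K_s·8F_mD/(πd³) = 1.0632 × 1162.5 = 1236 MPa
Goodman: 1/n_f = τ_a/S_se + τ_m/S_su = 545.83/415 + 1236/1060 = 1.31526 + 1.16602 = 2.4813
n_f = 1/2.4813 = 0.403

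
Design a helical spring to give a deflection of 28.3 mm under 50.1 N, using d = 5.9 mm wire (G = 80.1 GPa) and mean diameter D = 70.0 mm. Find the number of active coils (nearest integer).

20

Required rate k = F/δ = 50.1/28.3 = 1.7703 N/mm
N_a = Gd⁴/(8D³k) = (80.1×10³ × 5.9⁴)/(8 × 70.0³ × 1.7703)
    = 9.70601e+07 / 4.85775e+06 = 19.98 → 20 coils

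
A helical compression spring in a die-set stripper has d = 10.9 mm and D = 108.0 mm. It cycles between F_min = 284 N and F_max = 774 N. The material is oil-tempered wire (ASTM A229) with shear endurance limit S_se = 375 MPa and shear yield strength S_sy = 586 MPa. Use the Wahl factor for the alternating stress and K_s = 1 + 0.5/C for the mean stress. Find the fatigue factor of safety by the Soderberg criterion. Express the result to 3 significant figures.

C = D/d = 108.0/10.9 = 9.9083; K_W = (4C−1)/(4C−4)+0.615/C = 1.1463; K_s = 1+0.5/C = 1.0505
F_a = (F_max−F_min)/2 = 245 N; F_m = (F_max+F_min)/2 = 529 N
τ_a = K_W·8F_aD/(πd³) = 1.1463 × 52.03 = 59.639 MPa
τ_m = K_s·8F_mD/(πd³) = 1.0505 × 112.34 = 118.01 MPa
Soderberg: 1/n_f = τ_a/S_se + τ_m/S_sy = 59.639/375 + 118.01/586 = 0.15904 + 0.20138 = 0.36042
n_f = 1/0.36042 = 2.775

2.77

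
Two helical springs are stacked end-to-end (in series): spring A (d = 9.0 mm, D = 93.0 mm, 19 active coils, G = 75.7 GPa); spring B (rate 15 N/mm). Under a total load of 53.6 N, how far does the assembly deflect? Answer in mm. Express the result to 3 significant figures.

k_A = Gd⁴/(8D³N_a) = (75.7×10³)(9.0⁴)/(8·93.0³·19) = 4.0623 N/mm
Series: 1/k_eq = 1/4.0623 + 1/15 = 0.31283; k_eq = 3.1966 N/mm
δ = F/k_eq = 53.6/3.1966 = 16.768 mm

16.8 mm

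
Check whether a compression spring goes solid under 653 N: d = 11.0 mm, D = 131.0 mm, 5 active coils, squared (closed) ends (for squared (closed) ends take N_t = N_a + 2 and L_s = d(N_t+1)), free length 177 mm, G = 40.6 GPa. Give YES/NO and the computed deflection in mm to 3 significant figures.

YES, δ = 98.8 mm

k = Gd⁴/(8D³N_a) = (40.6×10³)(11.0⁴)/(8·131.0³·5) = 6.6103 N/mm
N_t = 7; L_s = 11.0·8 = 88 mm; δ_solid = L₀ − L_s = 177 − 88 = 89 mm
δ = F/k = 653/6.6103 = 98.785 mm
δ ≥ δ_solid → spring goes solid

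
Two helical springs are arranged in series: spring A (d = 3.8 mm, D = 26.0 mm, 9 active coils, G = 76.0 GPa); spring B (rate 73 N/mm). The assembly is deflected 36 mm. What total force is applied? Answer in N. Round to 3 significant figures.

385 N

k_A = Gd⁴/(8D³N_a) = (76.0×10³)(3.8⁴)/(8·26.0³·9) = 12.523 N/mm
Series: 1/k_eq = 1/12.523 + 1/73 = 0.093554; k_eq = 10.689 N/mm
F = k_eq·δ = 10.689·36 = 384.8 N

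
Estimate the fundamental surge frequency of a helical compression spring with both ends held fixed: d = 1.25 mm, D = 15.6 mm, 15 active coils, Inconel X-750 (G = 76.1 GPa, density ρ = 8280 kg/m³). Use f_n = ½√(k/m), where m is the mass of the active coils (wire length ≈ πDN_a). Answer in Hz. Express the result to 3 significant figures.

117 Hz

k = Gd⁴/(8D³N_a) = (76.1×10³)(1.25⁴)/(8·15.6³·15) = 0.40782 N/mm = 407.82 N/m
Wire length L = πDN_a = π·15.6·15 = 735.13 mm
m = ρ·(πd²/4)·L = 8280 × 1.2272×10⁻⁶ m² × 0.73513 m = 0.0074697 kg
f_n = ½√(k/m) = 0.5·√(407.82/0.0074697) = 0.5·√(54596) = 116.83 Hz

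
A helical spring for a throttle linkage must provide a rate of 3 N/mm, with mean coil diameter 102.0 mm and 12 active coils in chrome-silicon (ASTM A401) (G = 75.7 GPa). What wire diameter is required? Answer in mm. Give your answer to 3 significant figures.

7.97 mm

d = (8D³N_a·k / G)^(1/4) = (8·102.0³·12·3 / (75.7×10³))^0.25
  = (4037.4)^0.25 = 7.9712 mm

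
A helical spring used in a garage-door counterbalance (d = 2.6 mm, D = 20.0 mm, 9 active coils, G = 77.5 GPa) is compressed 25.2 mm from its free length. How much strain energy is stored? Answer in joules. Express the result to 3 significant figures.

1.95 J

k = Gd⁴/(8D³N_a) = (77.5×10³)(2.6⁴)/(8·20.0³·9) = 6.1485 N/mm
U = ½kδ² = 0.5 × 6.1485 × 25.2² = 1952.3 N·mm = 1.9523 J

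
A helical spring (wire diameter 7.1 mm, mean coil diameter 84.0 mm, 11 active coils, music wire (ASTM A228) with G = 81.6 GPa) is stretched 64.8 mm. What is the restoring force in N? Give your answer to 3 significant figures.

k = Gd⁴/(8D³N_a) = (81.6×10³)(7.1⁴)/(8·84.0³·11) = 3.9756 N/mm
F = k·δ = 3.9756 × 64.8 = 257.62 N

258 N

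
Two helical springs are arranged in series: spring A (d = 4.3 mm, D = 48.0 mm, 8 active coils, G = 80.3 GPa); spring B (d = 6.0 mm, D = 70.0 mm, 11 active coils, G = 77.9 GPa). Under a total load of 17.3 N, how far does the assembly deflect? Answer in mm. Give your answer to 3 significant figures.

9.63 mm

k_A = Gd⁴/(8D³N_a) = (80.3×10³)(4.3⁴)/(8·48.0³·8) = 3.8787 N/mm
k_B = Gd⁴/(8D³N_a) = (77.9×10³)(6.0⁴)/(8·70.0³·11) = 3.3448 N/mm
Series: 1/k_eq = 1/3.8787 + 1/3.3448 = 0.55679; k_eq = 1.796 N/mm
δ = F/k_eq = 17.3/1.796 = 9.6325 mm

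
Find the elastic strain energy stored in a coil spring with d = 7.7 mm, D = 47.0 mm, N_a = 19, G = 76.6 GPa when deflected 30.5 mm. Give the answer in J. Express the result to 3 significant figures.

7.94 J

k = Gd⁴/(8D³N_a) = (76.6×10³)(7.7⁴)/(8·47.0³·19) = 17.063 N/mm
U = ½kδ² = 0.5 × 17.063 × 30.5² = 7936.4 N·mm = 7.9364 J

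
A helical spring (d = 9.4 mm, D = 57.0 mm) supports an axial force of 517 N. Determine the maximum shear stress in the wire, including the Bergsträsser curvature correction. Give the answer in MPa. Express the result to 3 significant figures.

Spring index C = D/d = 57.0/9.4 = 6.0638
K_B = (4C+2)/(4C−3) = 26.255/21.255 = 1.2352
τ₀ = 8FD/(πd³) = 8·517·57.0/(π·9.4³) = 235752/2609.4 = 90.349 MPa
τ_max = K·τ₀ = 1.2352 × 90.349 = 111.6 MPa

112 MPa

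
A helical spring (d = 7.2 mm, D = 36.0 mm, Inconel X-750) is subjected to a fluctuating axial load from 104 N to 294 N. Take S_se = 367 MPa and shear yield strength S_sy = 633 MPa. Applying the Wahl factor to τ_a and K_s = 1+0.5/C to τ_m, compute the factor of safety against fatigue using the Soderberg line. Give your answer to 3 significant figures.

5.94

C = D/d = 36.0/7.2 = 5.0000; K_W = (4C−1)/(4C−4)+0.615/C = 1.3105; K_s = 1+0.5/C = 1.1000
F_a = (F_max−F_min)/2 = 95 N; F_m = (F_max+F_min)/2 = 199 N
τ_a = K_W·8F_aD/(πd³) = 1.3105 × 23.333 = 30.578 MPa
τ_m = K_s·8F_mD/(πd³) = 1.1000 × 48.876 = 53.764 MPa
Soderberg: 1/n_f = τ_a/S_se + τ_m/S_sy = 30.578/367 + 53.764/633 = 0.08332 + 0.08494 = 0.16825
n_f = 1/0.16825 = 5.943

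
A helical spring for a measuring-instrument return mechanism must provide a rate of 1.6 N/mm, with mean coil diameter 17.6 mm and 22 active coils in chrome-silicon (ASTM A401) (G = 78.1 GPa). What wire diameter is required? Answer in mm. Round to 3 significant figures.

2.11 mm

d = (8D³N_a·k / G)^(1/4) = (8·17.6³·22·1.6 / (78.1×10³))^0.25
  = (19.657)^0.25 = 2.1056 mm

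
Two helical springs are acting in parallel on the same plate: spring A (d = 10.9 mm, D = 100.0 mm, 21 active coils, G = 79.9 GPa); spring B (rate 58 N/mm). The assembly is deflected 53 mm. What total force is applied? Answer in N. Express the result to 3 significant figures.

k_A = Gd⁴/(8D³N_a) = (79.9×10³)(10.9⁴)/(8·100.0³·21) = 6.7134 N/mm
Parallel: k_eq = 6.7134 + 58 = 64.713 N/mm
F = k_eq·δ = 64.713·53 = 3429.8 N

3430 N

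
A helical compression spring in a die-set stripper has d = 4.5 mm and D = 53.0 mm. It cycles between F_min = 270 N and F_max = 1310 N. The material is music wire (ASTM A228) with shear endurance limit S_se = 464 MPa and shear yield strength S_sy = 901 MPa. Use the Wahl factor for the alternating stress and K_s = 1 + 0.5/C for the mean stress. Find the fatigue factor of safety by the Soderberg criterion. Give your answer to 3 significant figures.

C = D/d = 53.0/4.5 = 11.7778; K_W = (4C−1)/(4C−4)+0.615/C = 1.1218; K_s = 1+0.5/C = 1.0425
F_a = (F_max−F_min)/2 = 520 N; F_m = (F_max+F_min)/2 = 790 N
τ_a = K_W·8F_aD/(πd³) = 1.1218 × 770.16 = 863.97 MPa
τ_m = K_s·8F_mD/(πd³) = 1.0425 × 1170.1 = 1219.7 MPa
Soderberg: 1/n_f = τ_a/S_se + τ_m/S_sy = 863.97/464 + 1219.7/901 = 1.86201 + 1.35375 = 3.2158
n_f = 1/3.2158 = 0.311

0.311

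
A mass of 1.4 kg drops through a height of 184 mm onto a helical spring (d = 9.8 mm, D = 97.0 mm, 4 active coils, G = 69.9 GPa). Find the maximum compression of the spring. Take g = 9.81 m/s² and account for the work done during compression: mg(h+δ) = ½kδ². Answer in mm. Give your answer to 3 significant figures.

15.8 mm

k = Gd⁴/(8D³N_a) = (69.9×10³)(9.8⁴)/(8·97.0³·4) = 22.076 N/mm
W = mg = 1.4 × 9.81 = 13.734 N
½kδ² − Wδ − Wh = 0 → δ = (W + √(W² + 2kWh))/k
δ = (13.734 + √(188.62 + 111574))/22.076 = (13.734 + 334.31)/22.076 = 15.766 mm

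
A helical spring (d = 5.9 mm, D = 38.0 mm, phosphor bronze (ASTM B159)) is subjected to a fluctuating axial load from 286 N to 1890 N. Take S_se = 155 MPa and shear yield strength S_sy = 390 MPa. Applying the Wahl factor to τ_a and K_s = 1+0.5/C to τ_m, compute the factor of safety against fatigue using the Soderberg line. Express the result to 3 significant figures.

0.226

C = D/d = 38.0/5.9 = 6.4407; K_W = (4C−1)/(4C−4)+0.615/C = 1.2333; K_s = 1+0.5/C = 1.0776
F_a = (F_max−F_min)/2 = 802 N; F_m = (F_max+F_min)/2 = 1088 N
τ_a = K_W·8F_aD/(πd³) = 1.2333 × 377.87 = 466.04 MPa
τ_m = K_s·8F_mD/(πd³) = 1.0776 × 512.62 = 552.42 MPa
Soderberg: 1/n_f = τ_a/S_se + τ_m/S_sy = 466.04/155 + 552.42/390 = 3.00671 + 1.41645 = 4.4232
n_f = 1/4.4232 = 0.2261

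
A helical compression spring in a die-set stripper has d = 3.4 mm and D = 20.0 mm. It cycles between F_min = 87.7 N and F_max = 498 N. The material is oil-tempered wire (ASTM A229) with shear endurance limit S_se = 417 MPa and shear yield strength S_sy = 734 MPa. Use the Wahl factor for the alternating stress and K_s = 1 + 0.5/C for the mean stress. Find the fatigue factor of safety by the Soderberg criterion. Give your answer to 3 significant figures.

C = D/d = 20.0/3.4 = 5.8824; K_W = (4C−1)/(4C−4)+0.615/C = 1.2582; K_s = 1+0.5/C = 1.0850
F_a = (F_max−F_min)/2 = 205.15 N; F_m = (F_max+F_min)/2 = 292.85 N
τ_a = K_W·8F_aD/(πd³) = 1.2582 × 265.83 = 334.46 MPa
τ_m = K_s·8F_mD/(πd³) = 1.0850 × 379.47 = 411.73 MPa
Soderberg: 1/n_f = τ_a/S_se + τ_m/S_sy = 334.46/417 + 411.73/734 = 0.80206 + 0.56093 = 1.363
n_f = 1/1.363 = 0.7337

0.734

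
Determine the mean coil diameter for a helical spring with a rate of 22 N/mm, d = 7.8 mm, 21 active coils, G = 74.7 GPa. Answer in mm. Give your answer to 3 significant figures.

D = (Gd⁴/(8N_a·k))^(1/3) = (74.7×10³·7.8⁴/(8·21·22))^(1/3)
  = (74811.3)^(1/3) = 42.1362 mm

42.1 mm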